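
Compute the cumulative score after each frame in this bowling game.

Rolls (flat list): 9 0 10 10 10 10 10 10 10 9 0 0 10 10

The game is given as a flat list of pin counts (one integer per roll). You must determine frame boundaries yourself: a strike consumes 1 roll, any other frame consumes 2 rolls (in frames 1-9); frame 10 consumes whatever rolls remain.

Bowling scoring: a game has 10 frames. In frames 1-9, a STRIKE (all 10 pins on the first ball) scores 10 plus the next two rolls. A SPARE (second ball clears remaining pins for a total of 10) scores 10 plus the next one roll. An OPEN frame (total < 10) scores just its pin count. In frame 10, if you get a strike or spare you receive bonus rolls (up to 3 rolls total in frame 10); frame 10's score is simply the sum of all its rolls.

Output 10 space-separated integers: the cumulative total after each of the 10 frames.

Frame 1: OPEN (9+0=9). Cumulative: 9
Frame 2: STRIKE. 10 + next two rolls (10+10) = 30. Cumulative: 39
Frame 3: STRIKE. 10 + next two rolls (10+10) = 30. Cumulative: 69
Frame 4: STRIKE. 10 + next two rolls (10+10) = 30. Cumulative: 99
Frame 5: STRIKE. 10 + next two rolls (10+10) = 30. Cumulative: 129
Frame 6: STRIKE. 10 + next two rolls (10+10) = 30. Cumulative: 159
Frame 7: STRIKE. 10 + next two rolls (10+9) = 29. Cumulative: 188
Frame 8: STRIKE. 10 + next two rolls (9+0) = 19. Cumulative: 207
Frame 9: OPEN (9+0=9). Cumulative: 216
Frame 10: SPARE. Sum of all frame-10 rolls (0+10+10) = 20. Cumulative: 236

Answer: 9 39 69 99 129 159 188 207 216 236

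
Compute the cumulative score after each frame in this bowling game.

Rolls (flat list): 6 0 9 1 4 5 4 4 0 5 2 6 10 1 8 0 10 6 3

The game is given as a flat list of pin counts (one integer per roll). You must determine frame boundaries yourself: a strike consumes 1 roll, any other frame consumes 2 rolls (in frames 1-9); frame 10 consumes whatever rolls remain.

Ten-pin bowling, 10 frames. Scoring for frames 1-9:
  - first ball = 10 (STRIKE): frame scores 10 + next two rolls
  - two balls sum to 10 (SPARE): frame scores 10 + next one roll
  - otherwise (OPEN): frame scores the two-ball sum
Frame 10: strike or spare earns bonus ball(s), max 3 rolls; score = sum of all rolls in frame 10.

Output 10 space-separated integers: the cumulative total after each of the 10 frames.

Answer: 6 20 29 37 42 50 69 78 94 103

Derivation:
Frame 1: OPEN (6+0=6). Cumulative: 6
Frame 2: SPARE (9+1=10). 10 + next roll (4) = 14. Cumulative: 20
Frame 3: OPEN (4+5=9). Cumulative: 29
Frame 4: OPEN (4+4=8). Cumulative: 37
Frame 5: OPEN (0+5=5). Cumulative: 42
Frame 6: OPEN (2+6=8). Cumulative: 50
Frame 7: STRIKE. 10 + next two rolls (1+8) = 19. Cumulative: 69
Frame 8: OPEN (1+8=9). Cumulative: 78
Frame 9: SPARE (0+10=10). 10 + next roll (6) = 16. Cumulative: 94
Frame 10: OPEN. Sum of all frame-10 rolls (6+3) = 9. Cumulative: 103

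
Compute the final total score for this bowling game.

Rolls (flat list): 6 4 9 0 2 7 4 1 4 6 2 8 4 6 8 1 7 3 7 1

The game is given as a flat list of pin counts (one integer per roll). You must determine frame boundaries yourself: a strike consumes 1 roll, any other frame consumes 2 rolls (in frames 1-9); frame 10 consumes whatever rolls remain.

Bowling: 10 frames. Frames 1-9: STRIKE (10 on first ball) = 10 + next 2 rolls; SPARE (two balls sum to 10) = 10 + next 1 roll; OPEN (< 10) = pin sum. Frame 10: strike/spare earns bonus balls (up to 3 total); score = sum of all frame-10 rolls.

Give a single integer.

Frame 1: SPARE (6+4=10). 10 + next roll (9) = 19. Cumulative: 19
Frame 2: OPEN (9+0=9). Cumulative: 28
Frame 3: OPEN (2+7=9). Cumulative: 37
Frame 4: OPEN (4+1=5). Cumulative: 42
Frame 5: SPARE (4+6=10). 10 + next roll (2) = 12. Cumulative: 54
Frame 6: SPARE (2+8=10). 10 + next roll (4) = 14. Cumulative: 68
Frame 7: SPARE (4+6=10). 10 + next roll (8) = 18. Cumulative: 86
Frame 8: OPEN (8+1=9). Cumulative: 95
Frame 9: SPARE (7+3=10). 10 + next roll (7) = 17. Cumulative: 112
Frame 10: OPEN. Sum of all frame-10 rolls (7+1) = 8. Cumulative: 120

Answer: 120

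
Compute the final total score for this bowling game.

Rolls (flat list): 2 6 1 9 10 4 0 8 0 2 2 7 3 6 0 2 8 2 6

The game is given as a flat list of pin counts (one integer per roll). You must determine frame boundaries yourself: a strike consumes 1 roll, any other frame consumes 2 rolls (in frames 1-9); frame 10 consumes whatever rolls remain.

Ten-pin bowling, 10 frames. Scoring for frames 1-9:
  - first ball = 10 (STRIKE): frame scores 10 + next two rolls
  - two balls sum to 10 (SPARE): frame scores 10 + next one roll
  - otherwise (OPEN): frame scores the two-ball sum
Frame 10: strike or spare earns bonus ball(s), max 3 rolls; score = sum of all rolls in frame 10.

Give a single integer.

Frame 1: OPEN (2+6=8). Cumulative: 8
Frame 2: SPARE (1+9=10). 10 + next roll (10) = 20. Cumulative: 28
Frame 3: STRIKE. 10 + next two rolls (4+0) = 14. Cumulative: 42
Frame 4: OPEN (4+0=4). Cumulative: 46
Frame 5: OPEN (8+0=8). Cumulative: 54
Frame 6: OPEN (2+2=4). Cumulative: 58
Frame 7: SPARE (7+3=10). 10 + next roll (6) = 16. Cumulative: 74
Frame 8: OPEN (6+0=6). Cumulative: 80
Frame 9: SPARE (2+8=10). 10 + next roll (2) = 12. Cumulative: 92
Frame 10: OPEN. Sum of all frame-10 rolls (2+6) = 8. Cumulative: 100

Answer: 100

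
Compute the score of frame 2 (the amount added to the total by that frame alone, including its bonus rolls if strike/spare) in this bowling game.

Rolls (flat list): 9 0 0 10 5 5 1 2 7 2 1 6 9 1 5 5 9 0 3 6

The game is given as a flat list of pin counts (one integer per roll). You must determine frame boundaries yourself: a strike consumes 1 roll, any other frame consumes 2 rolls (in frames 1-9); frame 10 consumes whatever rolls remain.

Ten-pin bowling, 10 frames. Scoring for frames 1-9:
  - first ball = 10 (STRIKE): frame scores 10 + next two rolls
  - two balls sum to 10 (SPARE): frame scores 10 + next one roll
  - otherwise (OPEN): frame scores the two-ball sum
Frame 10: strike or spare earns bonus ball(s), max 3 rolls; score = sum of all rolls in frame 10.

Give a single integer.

Answer: 15

Derivation:
Frame 1: OPEN (9+0=9). Cumulative: 9
Frame 2: SPARE (0+10=10). 10 + next roll (5) = 15. Cumulative: 24
Frame 3: SPARE (5+5=10). 10 + next roll (1) = 11. Cumulative: 35
Frame 4: OPEN (1+2=3). Cumulative: 38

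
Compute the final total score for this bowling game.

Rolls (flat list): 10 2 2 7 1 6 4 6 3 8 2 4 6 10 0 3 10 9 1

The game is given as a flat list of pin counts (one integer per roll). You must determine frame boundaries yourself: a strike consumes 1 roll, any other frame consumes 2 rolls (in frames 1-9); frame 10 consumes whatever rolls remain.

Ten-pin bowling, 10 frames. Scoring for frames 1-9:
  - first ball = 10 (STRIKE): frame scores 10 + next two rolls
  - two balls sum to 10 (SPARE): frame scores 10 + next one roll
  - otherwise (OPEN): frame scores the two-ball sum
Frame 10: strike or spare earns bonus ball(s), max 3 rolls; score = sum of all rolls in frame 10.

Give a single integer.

Answer: 121

Derivation:
Frame 1: STRIKE. 10 + next two rolls (2+2) = 14. Cumulative: 14
Frame 2: OPEN (2+2=4). Cumulative: 18
Frame 3: OPEN (7+1=8). Cumulative: 26
Frame 4: SPARE (6+4=10). 10 + next roll (6) = 16. Cumulative: 42
Frame 5: OPEN (6+3=9). Cumulative: 51
Frame 6: SPARE (8+2=10). 10 + next roll (4) = 14. Cumulative: 65
Frame 7: SPARE (4+6=10). 10 + next roll (10) = 20. Cumulative: 85
Frame 8: STRIKE. 10 + next two rolls (0+3) = 13. Cumulative: 98
Frame 9: OPEN (0+3=3). Cumulative: 101
Frame 10: STRIKE. Sum of all frame-10 rolls (10+9+1) = 20. Cumulative: 121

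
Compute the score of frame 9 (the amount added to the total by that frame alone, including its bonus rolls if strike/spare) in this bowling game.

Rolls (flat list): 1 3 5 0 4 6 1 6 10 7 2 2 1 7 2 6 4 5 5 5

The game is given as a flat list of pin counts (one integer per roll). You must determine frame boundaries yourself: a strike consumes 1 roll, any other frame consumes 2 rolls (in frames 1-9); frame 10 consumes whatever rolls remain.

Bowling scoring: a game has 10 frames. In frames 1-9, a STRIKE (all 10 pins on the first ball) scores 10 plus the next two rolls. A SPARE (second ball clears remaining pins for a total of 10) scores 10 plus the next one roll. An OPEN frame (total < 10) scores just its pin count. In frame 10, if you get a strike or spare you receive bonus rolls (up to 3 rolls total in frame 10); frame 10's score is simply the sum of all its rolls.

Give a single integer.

Frame 1: OPEN (1+3=4). Cumulative: 4
Frame 2: OPEN (5+0=5). Cumulative: 9
Frame 3: SPARE (4+6=10). 10 + next roll (1) = 11. Cumulative: 20
Frame 4: OPEN (1+6=7). Cumulative: 27
Frame 5: STRIKE. 10 + next two rolls (7+2) = 19. Cumulative: 46
Frame 6: OPEN (7+2=9). Cumulative: 55
Frame 7: OPEN (2+1=3). Cumulative: 58
Frame 8: OPEN (7+2=9). Cumulative: 67
Frame 9: SPARE (6+4=10). 10 + next roll (5) = 15. Cumulative: 82
Frame 10: SPARE. Sum of all frame-10 rolls (5+5+5) = 15. Cumulative: 97

Answer: 15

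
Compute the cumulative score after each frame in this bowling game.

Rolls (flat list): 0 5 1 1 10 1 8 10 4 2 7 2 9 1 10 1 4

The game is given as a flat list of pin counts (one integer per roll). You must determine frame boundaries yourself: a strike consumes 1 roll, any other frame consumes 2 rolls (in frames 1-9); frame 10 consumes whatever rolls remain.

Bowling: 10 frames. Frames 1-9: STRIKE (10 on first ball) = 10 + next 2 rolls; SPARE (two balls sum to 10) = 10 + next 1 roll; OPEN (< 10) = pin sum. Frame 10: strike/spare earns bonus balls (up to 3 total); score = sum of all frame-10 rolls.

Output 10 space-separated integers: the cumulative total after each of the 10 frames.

Frame 1: OPEN (0+5=5). Cumulative: 5
Frame 2: OPEN (1+1=2). Cumulative: 7
Frame 3: STRIKE. 10 + next two rolls (1+8) = 19. Cumulative: 26
Frame 4: OPEN (1+8=9). Cumulative: 35
Frame 5: STRIKE. 10 + next two rolls (4+2) = 16. Cumulative: 51
Frame 6: OPEN (4+2=6). Cumulative: 57
Frame 7: OPEN (7+2=9). Cumulative: 66
Frame 8: SPARE (9+1=10). 10 + next roll (10) = 20. Cumulative: 86
Frame 9: STRIKE. 10 + next two rolls (1+4) = 15. Cumulative: 101
Frame 10: OPEN. Sum of all frame-10 rolls (1+4) = 5. Cumulative: 106

Answer: 5 7 26 35 51 57 66 86 101 106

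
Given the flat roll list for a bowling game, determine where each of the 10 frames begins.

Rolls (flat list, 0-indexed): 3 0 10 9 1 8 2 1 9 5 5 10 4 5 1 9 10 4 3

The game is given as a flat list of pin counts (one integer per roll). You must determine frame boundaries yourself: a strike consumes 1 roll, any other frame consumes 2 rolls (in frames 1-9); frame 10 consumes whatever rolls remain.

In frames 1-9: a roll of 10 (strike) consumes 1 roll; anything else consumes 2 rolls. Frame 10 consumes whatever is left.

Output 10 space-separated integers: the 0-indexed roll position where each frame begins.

Frame 1 starts at roll index 0: rolls=3,0 (sum=3), consumes 2 rolls
Frame 2 starts at roll index 2: roll=10 (strike), consumes 1 roll
Frame 3 starts at roll index 3: rolls=9,1 (sum=10), consumes 2 rolls
Frame 4 starts at roll index 5: rolls=8,2 (sum=10), consumes 2 rolls
Frame 5 starts at roll index 7: rolls=1,9 (sum=10), consumes 2 rolls
Frame 6 starts at roll index 9: rolls=5,5 (sum=10), consumes 2 rolls
Frame 7 starts at roll index 11: roll=10 (strike), consumes 1 roll
Frame 8 starts at roll index 12: rolls=4,5 (sum=9), consumes 2 rolls
Frame 9 starts at roll index 14: rolls=1,9 (sum=10), consumes 2 rolls
Frame 10 starts at roll index 16: 3 remaining rolls

Answer: 0 2 3 5 7 9 11 12 14 16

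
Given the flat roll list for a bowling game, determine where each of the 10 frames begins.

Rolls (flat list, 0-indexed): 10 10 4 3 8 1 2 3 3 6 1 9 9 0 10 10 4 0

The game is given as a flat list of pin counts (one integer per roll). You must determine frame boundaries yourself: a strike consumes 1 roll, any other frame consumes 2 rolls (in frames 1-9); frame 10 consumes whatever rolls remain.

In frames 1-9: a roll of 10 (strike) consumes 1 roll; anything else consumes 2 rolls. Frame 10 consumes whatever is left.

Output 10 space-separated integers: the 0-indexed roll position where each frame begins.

Frame 1 starts at roll index 0: roll=10 (strike), consumes 1 roll
Frame 2 starts at roll index 1: roll=10 (strike), consumes 1 roll
Frame 3 starts at roll index 2: rolls=4,3 (sum=7), consumes 2 rolls
Frame 4 starts at roll index 4: rolls=8,1 (sum=9), consumes 2 rolls
Frame 5 starts at roll index 6: rolls=2,3 (sum=5), consumes 2 rolls
Frame 6 starts at roll index 8: rolls=3,6 (sum=9), consumes 2 rolls
Frame 7 starts at roll index 10: rolls=1,9 (sum=10), consumes 2 rolls
Frame 8 starts at roll index 12: rolls=9,0 (sum=9), consumes 2 rolls
Frame 9 starts at roll index 14: roll=10 (strike), consumes 1 roll
Frame 10 starts at roll index 15: 3 remaining rolls

Answer: 0 1 2 4 6 8 10 12 14 15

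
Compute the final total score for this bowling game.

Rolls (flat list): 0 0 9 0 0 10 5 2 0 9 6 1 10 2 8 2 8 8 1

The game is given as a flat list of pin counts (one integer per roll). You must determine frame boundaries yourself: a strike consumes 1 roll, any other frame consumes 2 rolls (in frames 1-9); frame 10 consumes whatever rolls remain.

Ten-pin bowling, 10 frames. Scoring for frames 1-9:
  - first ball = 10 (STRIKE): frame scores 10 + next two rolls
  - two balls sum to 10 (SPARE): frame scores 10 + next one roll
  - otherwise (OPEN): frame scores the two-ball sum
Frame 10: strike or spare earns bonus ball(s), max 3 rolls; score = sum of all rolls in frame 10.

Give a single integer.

Frame 1: OPEN (0+0=0). Cumulative: 0
Frame 2: OPEN (9+0=9). Cumulative: 9
Frame 3: SPARE (0+10=10). 10 + next roll (5) = 15. Cumulative: 24
Frame 4: OPEN (5+2=7). Cumulative: 31
Frame 5: OPEN (0+9=9). Cumulative: 40
Frame 6: OPEN (6+1=7). Cumulative: 47
Frame 7: STRIKE. 10 + next two rolls (2+8) = 20. Cumulative: 67
Frame 8: SPARE (2+8=10). 10 + next roll (2) = 12. Cumulative: 79
Frame 9: SPARE (2+8=10). 10 + next roll (8) = 18. Cumulative: 97
Frame 10: OPEN. Sum of all frame-10 rolls (8+1) = 9. Cumulative: 106

Answer: 106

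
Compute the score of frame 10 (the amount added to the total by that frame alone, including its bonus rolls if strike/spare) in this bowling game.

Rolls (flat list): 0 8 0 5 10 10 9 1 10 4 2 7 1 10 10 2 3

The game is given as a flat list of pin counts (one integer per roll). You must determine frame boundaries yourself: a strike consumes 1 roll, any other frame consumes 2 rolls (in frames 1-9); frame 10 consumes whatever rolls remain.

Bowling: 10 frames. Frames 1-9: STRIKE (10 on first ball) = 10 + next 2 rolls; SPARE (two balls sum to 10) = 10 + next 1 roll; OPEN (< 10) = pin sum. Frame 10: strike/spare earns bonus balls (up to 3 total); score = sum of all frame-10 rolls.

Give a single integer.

Answer: 15

Derivation:
Frame 1: OPEN (0+8=8). Cumulative: 8
Frame 2: OPEN (0+5=5). Cumulative: 13
Frame 3: STRIKE. 10 + next two rolls (10+9) = 29. Cumulative: 42
Frame 4: STRIKE. 10 + next two rolls (9+1) = 20. Cumulative: 62
Frame 5: SPARE (9+1=10). 10 + next roll (10) = 20. Cumulative: 82
Frame 6: STRIKE. 10 + next two rolls (4+2) = 16. Cumulative: 98
Frame 7: OPEN (4+2=6). Cumulative: 104
Frame 8: OPEN (7+1=8). Cumulative: 112
Frame 9: STRIKE. 10 + next two rolls (10+2) = 22. Cumulative: 134
Frame 10: STRIKE. Sum of all frame-10 rolls (10+2+3) = 15. Cumulative: 149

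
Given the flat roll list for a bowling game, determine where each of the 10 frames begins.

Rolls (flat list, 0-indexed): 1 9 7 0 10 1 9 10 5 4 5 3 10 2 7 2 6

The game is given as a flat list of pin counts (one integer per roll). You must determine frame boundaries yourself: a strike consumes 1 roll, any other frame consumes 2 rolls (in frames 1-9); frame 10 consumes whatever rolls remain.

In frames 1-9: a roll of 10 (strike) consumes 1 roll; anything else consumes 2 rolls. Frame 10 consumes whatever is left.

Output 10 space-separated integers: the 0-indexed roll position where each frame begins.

Frame 1 starts at roll index 0: rolls=1,9 (sum=10), consumes 2 rolls
Frame 2 starts at roll index 2: rolls=7,0 (sum=7), consumes 2 rolls
Frame 3 starts at roll index 4: roll=10 (strike), consumes 1 roll
Frame 4 starts at roll index 5: rolls=1,9 (sum=10), consumes 2 rolls
Frame 5 starts at roll index 7: roll=10 (strike), consumes 1 roll
Frame 6 starts at roll index 8: rolls=5,4 (sum=9), consumes 2 rolls
Frame 7 starts at roll index 10: rolls=5,3 (sum=8), consumes 2 rolls
Frame 8 starts at roll index 12: roll=10 (strike), consumes 1 roll
Frame 9 starts at roll index 13: rolls=2,7 (sum=9), consumes 2 rolls
Frame 10 starts at roll index 15: 2 remaining rolls

Answer: 0 2 4 5 7 8 10 12 13 15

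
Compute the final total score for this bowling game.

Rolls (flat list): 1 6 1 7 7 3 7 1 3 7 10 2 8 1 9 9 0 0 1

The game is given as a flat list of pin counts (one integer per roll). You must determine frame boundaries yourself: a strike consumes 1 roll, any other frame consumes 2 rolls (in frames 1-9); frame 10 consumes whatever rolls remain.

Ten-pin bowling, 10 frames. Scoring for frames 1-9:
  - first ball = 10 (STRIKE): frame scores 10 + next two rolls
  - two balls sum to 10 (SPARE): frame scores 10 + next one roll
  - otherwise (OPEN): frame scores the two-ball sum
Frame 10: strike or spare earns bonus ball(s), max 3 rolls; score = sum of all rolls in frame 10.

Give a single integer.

Frame 1: OPEN (1+6=7). Cumulative: 7
Frame 2: OPEN (1+7=8). Cumulative: 15
Frame 3: SPARE (7+3=10). 10 + next roll (7) = 17. Cumulative: 32
Frame 4: OPEN (7+1=8). Cumulative: 40
Frame 5: SPARE (3+7=10). 10 + next roll (10) = 20. Cumulative: 60
Frame 6: STRIKE. 10 + next two rolls (2+8) = 20. Cumulative: 80
Frame 7: SPARE (2+8=10). 10 + next roll (1) = 11. Cumulative: 91
Frame 8: SPARE (1+9=10). 10 + next roll (9) = 19. Cumulative: 110
Frame 9: OPEN (9+0=9). Cumulative: 119
Frame 10: OPEN. Sum of all frame-10 rolls (0+1) = 1. Cumulative: 120

Answer: 120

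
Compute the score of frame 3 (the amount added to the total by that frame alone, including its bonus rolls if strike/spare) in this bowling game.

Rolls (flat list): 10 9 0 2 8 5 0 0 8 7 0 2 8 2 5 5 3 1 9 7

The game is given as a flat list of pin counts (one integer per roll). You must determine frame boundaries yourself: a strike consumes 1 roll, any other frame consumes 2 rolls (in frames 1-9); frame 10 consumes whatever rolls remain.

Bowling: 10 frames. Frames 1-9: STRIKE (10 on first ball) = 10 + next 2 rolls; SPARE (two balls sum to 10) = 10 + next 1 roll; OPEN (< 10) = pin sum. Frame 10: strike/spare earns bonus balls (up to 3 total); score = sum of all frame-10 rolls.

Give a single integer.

Frame 1: STRIKE. 10 + next two rolls (9+0) = 19. Cumulative: 19
Frame 2: OPEN (9+0=9). Cumulative: 28
Frame 3: SPARE (2+8=10). 10 + next roll (5) = 15. Cumulative: 43
Frame 4: OPEN (5+0=5). Cumulative: 48
Frame 5: OPEN (0+8=8). Cumulative: 56

Answer: 15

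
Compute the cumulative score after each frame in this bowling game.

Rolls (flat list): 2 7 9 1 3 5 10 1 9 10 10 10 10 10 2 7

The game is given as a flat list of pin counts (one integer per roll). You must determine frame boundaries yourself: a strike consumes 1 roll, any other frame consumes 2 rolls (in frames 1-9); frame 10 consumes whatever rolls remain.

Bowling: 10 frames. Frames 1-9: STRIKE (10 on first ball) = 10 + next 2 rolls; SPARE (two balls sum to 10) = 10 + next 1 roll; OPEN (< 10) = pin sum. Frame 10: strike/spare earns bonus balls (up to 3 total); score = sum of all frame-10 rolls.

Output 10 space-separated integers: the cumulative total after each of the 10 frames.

Answer: 9 22 30 50 70 100 130 160 182 201

Derivation:
Frame 1: OPEN (2+7=9). Cumulative: 9
Frame 2: SPARE (9+1=10). 10 + next roll (3) = 13. Cumulative: 22
Frame 3: OPEN (3+5=8). Cumulative: 30
Frame 4: STRIKE. 10 + next two rolls (1+9) = 20. Cumulative: 50
Frame 5: SPARE (1+9=10). 10 + next roll (10) = 20. Cumulative: 70
Frame 6: STRIKE. 10 + next two rolls (10+10) = 30. Cumulative: 100
Frame 7: STRIKE. 10 + next two rolls (10+10) = 30. Cumulative: 130
Frame 8: STRIKE. 10 + next two rolls (10+10) = 30. Cumulative: 160
Frame 9: STRIKE. 10 + next two rolls (10+2) = 22. Cumulative: 182
Frame 10: STRIKE. Sum of all frame-10 rolls (10+2+7) = 19. Cumulative: 201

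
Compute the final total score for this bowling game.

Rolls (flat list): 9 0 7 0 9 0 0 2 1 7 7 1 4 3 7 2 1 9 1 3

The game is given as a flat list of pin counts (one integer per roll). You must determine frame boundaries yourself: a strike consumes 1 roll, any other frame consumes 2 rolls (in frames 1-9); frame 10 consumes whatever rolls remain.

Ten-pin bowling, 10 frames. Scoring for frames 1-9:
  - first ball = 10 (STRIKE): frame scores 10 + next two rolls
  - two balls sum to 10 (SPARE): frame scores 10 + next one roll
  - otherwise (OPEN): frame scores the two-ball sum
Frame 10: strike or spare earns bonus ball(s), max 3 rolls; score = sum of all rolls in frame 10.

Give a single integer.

Answer: 74

Derivation:
Frame 1: OPEN (9+0=9). Cumulative: 9
Frame 2: OPEN (7+0=7). Cumulative: 16
Frame 3: OPEN (9+0=9). Cumulative: 25
Frame 4: OPEN (0+2=2). Cumulative: 27
Frame 5: OPEN (1+7=8). Cumulative: 35
Frame 6: OPEN (7+1=8). Cumulative: 43
Frame 7: OPEN (4+3=7). Cumulative: 50
Frame 8: OPEN (7+2=9). Cumulative: 59
Frame 9: SPARE (1+9=10). 10 + next roll (1) = 11. Cumulative: 70
Frame 10: OPEN. Sum of all frame-10 rolls (1+3) = 4. Cumulative: 74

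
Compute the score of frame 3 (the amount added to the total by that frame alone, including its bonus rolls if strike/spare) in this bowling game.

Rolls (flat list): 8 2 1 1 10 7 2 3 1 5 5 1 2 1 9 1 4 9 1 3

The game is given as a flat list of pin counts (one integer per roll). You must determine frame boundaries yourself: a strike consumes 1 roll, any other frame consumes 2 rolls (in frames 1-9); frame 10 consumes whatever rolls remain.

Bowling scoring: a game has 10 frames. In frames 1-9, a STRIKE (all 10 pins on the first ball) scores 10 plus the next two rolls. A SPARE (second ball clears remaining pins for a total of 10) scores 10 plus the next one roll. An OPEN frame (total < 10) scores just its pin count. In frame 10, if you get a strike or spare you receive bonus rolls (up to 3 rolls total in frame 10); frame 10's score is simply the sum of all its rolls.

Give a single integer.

Frame 1: SPARE (8+2=10). 10 + next roll (1) = 11. Cumulative: 11
Frame 2: OPEN (1+1=2). Cumulative: 13
Frame 3: STRIKE. 10 + next two rolls (7+2) = 19. Cumulative: 32
Frame 4: OPEN (7+2=9). Cumulative: 41
Frame 5: OPEN (3+1=4). Cumulative: 45

Answer: 19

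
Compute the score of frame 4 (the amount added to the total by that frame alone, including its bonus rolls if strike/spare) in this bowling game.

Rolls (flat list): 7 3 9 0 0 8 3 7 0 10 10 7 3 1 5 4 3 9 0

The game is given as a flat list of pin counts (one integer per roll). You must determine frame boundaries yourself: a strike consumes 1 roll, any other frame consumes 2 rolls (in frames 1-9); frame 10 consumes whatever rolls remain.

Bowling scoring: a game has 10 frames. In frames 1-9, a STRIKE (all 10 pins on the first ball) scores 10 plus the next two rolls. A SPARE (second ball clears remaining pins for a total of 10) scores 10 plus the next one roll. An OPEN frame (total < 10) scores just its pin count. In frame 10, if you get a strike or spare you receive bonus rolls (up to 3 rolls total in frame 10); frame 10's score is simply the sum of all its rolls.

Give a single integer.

Frame 1: SPARE (7+3=10). 10 + next roll (9) = 19. Cumulative: 19
Frame 2: OPEN (9+0=9). Cumulative: 28
Frame 3: OPEN (0+8=8). Cumulative: 36
Frame 4: SPARE (3+7=10). 10 + next roll (0) = 10. Cumulative: 46
Frame 5: SPARE (0+10=10). 10 + next roll (10) = 20. Cumulative: 66
Frame 6: STRIKE. 10 + next two rolls (7+3) = 20. Cumulative: 86

Answer: 10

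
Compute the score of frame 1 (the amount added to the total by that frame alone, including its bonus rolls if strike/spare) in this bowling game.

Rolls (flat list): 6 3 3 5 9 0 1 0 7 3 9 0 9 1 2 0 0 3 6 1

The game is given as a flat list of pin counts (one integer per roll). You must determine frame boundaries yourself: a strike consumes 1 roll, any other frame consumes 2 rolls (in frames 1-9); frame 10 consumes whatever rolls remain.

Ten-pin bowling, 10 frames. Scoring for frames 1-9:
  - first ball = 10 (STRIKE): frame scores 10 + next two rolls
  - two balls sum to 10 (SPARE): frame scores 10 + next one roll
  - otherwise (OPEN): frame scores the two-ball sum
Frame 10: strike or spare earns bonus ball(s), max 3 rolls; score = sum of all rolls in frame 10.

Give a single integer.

Frame 1: OPEN (6+3=9). Cumulative: 9
Frame 2: OPEN (3+5=8). Cumulative: 17
Frame 3: OPEN (9+0=9). Cumulative: 26

Answer: 9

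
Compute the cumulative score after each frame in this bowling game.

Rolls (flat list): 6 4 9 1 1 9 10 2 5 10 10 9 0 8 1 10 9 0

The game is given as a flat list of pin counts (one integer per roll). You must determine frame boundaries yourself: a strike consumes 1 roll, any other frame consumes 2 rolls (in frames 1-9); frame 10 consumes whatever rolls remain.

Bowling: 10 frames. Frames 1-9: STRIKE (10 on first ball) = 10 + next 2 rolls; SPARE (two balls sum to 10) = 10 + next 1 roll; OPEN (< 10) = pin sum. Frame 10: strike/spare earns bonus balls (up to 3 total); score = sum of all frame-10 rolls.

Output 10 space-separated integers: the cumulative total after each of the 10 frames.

Answer: 19 30 50 67 74 103 122 131 140 159

Derivation:
Frame 1: SPARE (6+4=10). 10 + next roll (9) = 19. Cumulative: 19
Frame 2: SPARE (9+1=10). 10 + next roll (1) = 11. Cumulative: 30
Frame 3: SPARE (1+9=10). 10 + next roll (10) = 20. Cumulative: 50
Frame 4: STRIKE. 10 + next two rolls (2+5) = 17. Cumulative: 67
Frame 5: OPEN (2+5=7). Cumulative: 74
Frame 6: STRIKE. 10 + next two rolls (10+9) = 29. Cumulative: 103
Frame 7: STRIKE. 10 + next two rolls (9+0) = 19. Cumulative: 122
Frame 8: OPEN (9+0=9). Cumulative: 131
Frame 9: OPEN (8+1=9). Cumulative: 140
Frame 10: STRIKE. Sum of all frame-10 rolls (10+9+0) = 19. Cumulative: 159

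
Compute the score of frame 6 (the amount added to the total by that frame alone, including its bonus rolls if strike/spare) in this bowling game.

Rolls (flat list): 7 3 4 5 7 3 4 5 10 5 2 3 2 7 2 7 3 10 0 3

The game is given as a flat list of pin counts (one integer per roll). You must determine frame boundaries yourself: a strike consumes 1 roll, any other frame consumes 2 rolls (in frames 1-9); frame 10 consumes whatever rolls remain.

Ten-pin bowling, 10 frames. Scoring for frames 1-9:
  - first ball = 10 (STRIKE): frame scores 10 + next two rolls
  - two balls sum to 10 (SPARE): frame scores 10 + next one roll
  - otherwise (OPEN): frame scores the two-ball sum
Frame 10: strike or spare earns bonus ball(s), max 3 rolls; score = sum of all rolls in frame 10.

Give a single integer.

Answer: 7

Derivation:
Frame 1: SPARE (7+3=10). 10 + next roll (4) = 14. Cumulative: 14
Frame 2: OPEN (4+5=9). Cumulative: 23
Frame 3: SPARE (7+3=10). 10 + next roll (4) = 14. Cumulative: 37
Frame 4: OPEN (4+5=9). Cumulative: 46
Frame 5: STRIKE. 10 + next two rolls (5+2) = 17. Cumulative: 63
Frame 6: OPEN (5+2=7). Cumulative: 70
Frame 7: OPEN (3+2=5). Cumulative: 75
Frame 8: OPEN (7+2=9). Cumulative: 84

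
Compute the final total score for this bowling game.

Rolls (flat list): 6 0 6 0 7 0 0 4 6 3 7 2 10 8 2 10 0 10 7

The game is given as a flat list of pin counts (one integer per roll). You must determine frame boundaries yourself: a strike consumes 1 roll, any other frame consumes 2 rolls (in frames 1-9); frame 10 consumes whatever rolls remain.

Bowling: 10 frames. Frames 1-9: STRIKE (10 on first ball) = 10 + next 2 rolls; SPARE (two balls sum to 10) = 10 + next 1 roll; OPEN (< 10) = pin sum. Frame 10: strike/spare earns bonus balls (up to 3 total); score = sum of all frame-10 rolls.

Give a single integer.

Answer: 118

Derivation:
Frame 1: OPEN (6+0=6). Cumulative: 6
Frame 2: OPEN (6+0=6). Cumulative: 12
Frame 3: OPEN (7+0=7). Cumulative: 19
Frame 4: OPEN (0+4=4). Cumulative: 23
Frame 5: OPEN (6+3=9). Cumulative: 32
Frame 6: OPEN (7+2=9). Cumulative: 41
Frame 7: STRIKE. 10 + next two rolls (8+2) = 20. Cumulative: 61
Frame 8: SPARE (8+2=10). 10 + next roll (10) = 20. Cumulative: 81
Frame 9: STRIKE. 10 + next two rolls (0+10) = 20. Cumulative: 101
Frame 10: SPARE. Sum of all frame-10 rolls (0+10+7) = 17. Cumulative: 118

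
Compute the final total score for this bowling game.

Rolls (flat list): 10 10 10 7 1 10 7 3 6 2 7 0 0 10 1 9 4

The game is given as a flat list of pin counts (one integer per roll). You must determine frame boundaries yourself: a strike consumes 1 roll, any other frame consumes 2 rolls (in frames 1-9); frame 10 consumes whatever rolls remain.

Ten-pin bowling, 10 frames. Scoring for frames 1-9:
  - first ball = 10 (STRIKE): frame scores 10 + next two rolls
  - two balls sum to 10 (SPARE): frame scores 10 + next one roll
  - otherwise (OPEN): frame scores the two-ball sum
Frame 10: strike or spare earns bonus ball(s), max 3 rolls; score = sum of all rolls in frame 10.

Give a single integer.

Answer: 159

Derivation:
Frame 1: STRIKE. 10 + next two rolls (10+10) = 30. Cumulative: 30
Frame 2: STRIKE. 10 + next two rolls (10+7) = 27. Cumulative: 57
Frame 3: STRIKE. 10 + next two rolls (7+1) = 18. Cumulative: 75
Frame 4: OPEN (7+1=8). Cumulative: 83
Frame 5: STRIKE. 10 + next two rolls (7+3) = 20. Cumulative: 103
Frame 6: SPARE (7+3=10). 10 + next roll (6) = 16. Cumulative: 119
Frame 7: OPEN (6+2=8). Cumulative: 127
Frame 8: OPEN (7+0=7). Cumulative: 134
Frame 9: SPARE (0+10=10). 10 + next roll (1) = 11. Cumulative: 145
Frame 10: SPARE. Sum of all frame-10 rolls (1+9+4) = 14. Cumulative: 159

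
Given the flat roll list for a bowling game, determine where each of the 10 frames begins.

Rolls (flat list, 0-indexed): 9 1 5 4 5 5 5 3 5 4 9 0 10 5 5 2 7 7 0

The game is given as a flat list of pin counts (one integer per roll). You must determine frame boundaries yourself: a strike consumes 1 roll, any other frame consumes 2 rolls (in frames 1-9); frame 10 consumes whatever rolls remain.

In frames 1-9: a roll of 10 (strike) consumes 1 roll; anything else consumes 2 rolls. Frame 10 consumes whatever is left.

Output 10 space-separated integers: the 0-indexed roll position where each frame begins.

Frame 1 starts at roll index 0: rolls=9,1 (sum=10), consumes 2 rolls
Frame 2 starts at roll index 2: rolls=5,4 (sum=9), consumes 2 rolls
Frame 3 starts at roll index 4: rolls=5,5 (sum=10), consumes 2 rolls
Frame 4 starts at roll index 6: rolls=5,3 (sum=8), consumes 2 rolls
Frame 5 starts at roll index 8: rolls=5,4 (sum=9), consumes 2 rolls
Frame 6 starts at roll index 10: rolls=9,0 (sum=9), consumes 2 rolls
Frame 7 starts at roll index 12: roll=10 (strike), consumes 1 roll
Frame 8 starts at roll index 13: rolls=5,5 (sum=10), consumes 2 rolls
Frame 9 starts at roll index 15: rolls=2,7 (sum=9), consumes 2 rolls
Frame 10 starts at roll index 17: 2 remaining rolls

Answer: 0 2 4 6 8 10 12 13 15 17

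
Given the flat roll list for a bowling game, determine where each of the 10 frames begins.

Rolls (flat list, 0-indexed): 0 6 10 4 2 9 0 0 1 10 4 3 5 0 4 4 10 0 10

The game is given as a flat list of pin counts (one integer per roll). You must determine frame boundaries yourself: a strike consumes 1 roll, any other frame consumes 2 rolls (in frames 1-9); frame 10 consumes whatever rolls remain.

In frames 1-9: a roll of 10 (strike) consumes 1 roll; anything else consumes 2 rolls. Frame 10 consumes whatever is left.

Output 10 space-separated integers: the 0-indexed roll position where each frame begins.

Answer: 0 2 3 5 7 9 10 12 14 16

Derivation:
Frame 1 starts at roll index 0: rolls=0,6 (sum=6), consumes 2 rolls
Frame 2 starts at roll index 2: roll=10 (strike), consumes 1 roll
Frame 3 starts at roll index 3: rolls=4,2 (sum=6), consumes 2 rolls
Frame 4 starts at roll index 5: rolls=9,0 (sum=9), consumes 2 rolls
Frame 5 starts at roll index 7: rolls=0,1 (sum=1), consumes 2 rolls
Frame 6 starts at roll index 9: roll=10 (strike), consumes 1 roll
Frame 7 starts at roll index 10: rolls=4,3 (sum=7), consumes 2 rolls
Frame 8 starts at roll index 12: rolls=5,0 (sum=5), consumes 2 rolls
Frame 9 starts at roll index 14: rolls=4,4 (sum=8), consumes 2 rolls
Frame 10 starts at roll index 16: 3 remaining rolls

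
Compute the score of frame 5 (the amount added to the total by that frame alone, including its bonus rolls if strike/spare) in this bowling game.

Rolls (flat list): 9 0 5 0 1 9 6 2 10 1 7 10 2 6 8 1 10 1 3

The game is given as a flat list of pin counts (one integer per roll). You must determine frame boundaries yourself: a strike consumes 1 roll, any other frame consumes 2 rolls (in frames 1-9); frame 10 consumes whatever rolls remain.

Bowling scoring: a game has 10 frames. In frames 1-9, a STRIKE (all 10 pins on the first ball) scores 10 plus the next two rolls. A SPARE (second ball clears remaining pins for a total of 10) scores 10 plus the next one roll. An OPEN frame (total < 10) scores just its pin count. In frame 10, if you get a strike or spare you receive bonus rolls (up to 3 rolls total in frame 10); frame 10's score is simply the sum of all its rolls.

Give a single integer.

Answer: 18

Derivation:
Frame 1: OPEN (9+0=9). Cumulative: 9
Frame 2: OPEN (5+0=5). Cumulative: 14
Frame 3: SPARE (1+9=10). 10 + next roll (6) = 16. Cumulative: 30
Frame 4: OPEN (6+2=8). Cumulative: 38
Frame 5: STRIKE. 10 + next two rolls (1+7) = 18. Cumulative: 56
Frame 6: OPEN (1+7=8). Cumulative: 64
Frame 7: STRIKE. 10 + next two rolls (2+6) = 18. Cumulative: 82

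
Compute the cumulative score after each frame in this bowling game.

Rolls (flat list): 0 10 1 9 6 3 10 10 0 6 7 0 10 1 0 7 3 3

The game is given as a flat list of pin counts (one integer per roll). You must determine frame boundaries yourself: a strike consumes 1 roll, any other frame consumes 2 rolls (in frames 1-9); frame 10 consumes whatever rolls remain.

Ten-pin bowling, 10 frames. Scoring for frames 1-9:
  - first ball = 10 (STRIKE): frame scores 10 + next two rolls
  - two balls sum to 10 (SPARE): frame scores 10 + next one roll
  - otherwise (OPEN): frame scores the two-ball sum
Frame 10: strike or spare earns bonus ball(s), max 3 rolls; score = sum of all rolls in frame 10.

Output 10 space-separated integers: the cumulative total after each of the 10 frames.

Frame 1: SPARE (0+10=10). 10 + next roll (1) = 11. Cumulative: 11
Frame 2: SPARE (1+9=10). 10 + next roll (6) = 16. Cumulative: 27
Frame 3: OPEN (6+3=9). Cumulative: 36
Frame 4: STRIKE. 10 + next two rolls (10+0) = 20. Cumulative: 56
Frame 5: STRIKE. 10 + next two rolls (0+6) = 16. Cumulative: 72
Frame 6: OPEN (0+6=6). Cumulative: 78
Frame 7: OPEN (7+0=7). Cumulative: 85
Frame 8: STRIKE. 10 + next two rolls (1+0) = 11. Cumulative: 96
Frame 9: OPEN (1+0=1). Cumulative: 97
Frame 10: SPARE. Sum of all frame-10 rolls (7+3+3) = 13. Cumulative: 110

Answer: 11 27 36 56 72 78 85 96 97 110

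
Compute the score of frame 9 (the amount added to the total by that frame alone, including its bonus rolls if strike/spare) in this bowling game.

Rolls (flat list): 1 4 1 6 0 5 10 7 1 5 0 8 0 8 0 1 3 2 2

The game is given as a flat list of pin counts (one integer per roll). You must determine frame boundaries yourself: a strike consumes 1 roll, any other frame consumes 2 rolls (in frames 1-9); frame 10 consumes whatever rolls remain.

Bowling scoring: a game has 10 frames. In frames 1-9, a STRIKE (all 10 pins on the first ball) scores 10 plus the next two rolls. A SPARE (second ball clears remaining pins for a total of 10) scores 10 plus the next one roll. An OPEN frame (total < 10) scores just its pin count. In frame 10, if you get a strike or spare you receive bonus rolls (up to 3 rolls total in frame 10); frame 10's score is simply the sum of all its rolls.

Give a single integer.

Frame 1: OPEN (1+4=5). Cumulative: 5
Frame 2: OPEN (1+6=7). Cumulative: 12
Frame 3: OPEN (0+5=5). Cumulative: 17
Frame 4: STRIKE. 10 + next two rolls (7+1) = 18. Cumulative: 35
Frame 5: OPEN (7+1=8). Cumulative: 43
Frame 6: OPEN (5+0=5). Cumulative: 48
Frame 7: OPEN (8+0=8). Cumulative: 56
Frame 8: OPEN (8+0=8). Cumulative: 64
Frame 9: OPEN (1+3=4). Cumulative: 68
Frame 10: OPEN. Sum of all frame-10 rolls (2+2) = 4. Cumulative: 72

Answer: 4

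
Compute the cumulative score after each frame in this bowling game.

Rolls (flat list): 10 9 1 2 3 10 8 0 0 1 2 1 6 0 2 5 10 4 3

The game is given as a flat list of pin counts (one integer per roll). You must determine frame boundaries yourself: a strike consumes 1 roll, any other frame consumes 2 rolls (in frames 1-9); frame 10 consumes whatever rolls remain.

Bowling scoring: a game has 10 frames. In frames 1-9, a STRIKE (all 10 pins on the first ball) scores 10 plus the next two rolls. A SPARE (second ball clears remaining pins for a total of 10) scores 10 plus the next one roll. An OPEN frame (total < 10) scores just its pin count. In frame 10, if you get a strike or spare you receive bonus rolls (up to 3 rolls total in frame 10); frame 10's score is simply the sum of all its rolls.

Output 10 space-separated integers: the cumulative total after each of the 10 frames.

Frame 1: STRIKE. 10 + next two rolls (9+1) = 20. Cumulative: 20
Frame 2: SPARE (9+1=10). 10 + next roll (2) = 12. Cumulative: 32
Frame 3: OPEN (2+3=5). Cumulative: 37
Frame 4: STRIKE. 10 + next two rolls (8+0) = 18. Cumulative: 55
Frame 5: OPEN (8+0=8). Cumulative: 63
Frame 6: OPEN (0+1=1). Cumulative: 64
Frame 7: OPEN (2+1=3). Cumulative: 67
Frame 8: OPEN (6+0=6). Cumulative: 73
Frame 9: OPEN (2+5=7). Cumulative: 80
Frame 10: STRIKE. Sum of all frame-10 rolls (10+4+3) = 17. Cumulative: 97

Answer: 20 32 37 55 63 64 67 73 80 97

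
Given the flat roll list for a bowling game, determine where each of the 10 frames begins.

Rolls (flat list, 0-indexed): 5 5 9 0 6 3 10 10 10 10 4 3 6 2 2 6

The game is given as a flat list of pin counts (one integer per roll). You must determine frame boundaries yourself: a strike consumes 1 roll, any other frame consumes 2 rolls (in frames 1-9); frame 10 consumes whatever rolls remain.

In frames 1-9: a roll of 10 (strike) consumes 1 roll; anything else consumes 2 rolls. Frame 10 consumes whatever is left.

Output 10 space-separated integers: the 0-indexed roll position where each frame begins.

Answer: 0 2 4 6 7 8 9 10 12 14

Derivation:
Frame 1 starts at roll index 0: rolls=5,5 (sum=10), consumes 2 rolls
Frame 2 starts at roll index 2: rolls=9,0 (sum=9), consumes 2 rolls
Frame 3 starts at roll index 4: rolls=6,3 (sum=9), consumes 2 rolls
Frame 4 starts at roll index 6: roll=10 (strike), consumes 1 roll
Frame 5 starts at roll index 7: roll=10 (strike), consumes 1 roll
Frame 6 starts at roll index 8: roll=10 (strike), consumes 1 roll
Frame 7 starts at roll index 9: roll=10 (strike), consumes 1 roll
Frame 8 starts at roll index 10: rolls=4,3 (sum=7), consumes 2 rolls
Frame 9 starts at roll index 12: rolls=6,2 (sum=8), consumes 2 rolls
Frame 10 starts at roll index 14: 2 remaining rolls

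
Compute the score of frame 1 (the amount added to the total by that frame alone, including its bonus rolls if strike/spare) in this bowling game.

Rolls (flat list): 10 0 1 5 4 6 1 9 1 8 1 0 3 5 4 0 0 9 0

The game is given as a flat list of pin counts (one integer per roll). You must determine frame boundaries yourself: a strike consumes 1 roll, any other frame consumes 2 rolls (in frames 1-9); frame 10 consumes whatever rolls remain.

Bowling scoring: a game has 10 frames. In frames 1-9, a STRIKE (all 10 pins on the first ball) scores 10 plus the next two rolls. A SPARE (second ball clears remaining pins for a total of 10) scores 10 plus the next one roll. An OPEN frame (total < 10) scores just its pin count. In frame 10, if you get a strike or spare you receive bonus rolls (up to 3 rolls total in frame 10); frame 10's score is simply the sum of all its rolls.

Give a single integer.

Frame 1: STRIKE. 10 + next two rolls (0+1) = 11. Cumulative: 11
Frame 2: OPEN (0+1=1). Cumulative: 12
Frame 3: OPEN (5+4=9). Cumulative: 21

Answer: 11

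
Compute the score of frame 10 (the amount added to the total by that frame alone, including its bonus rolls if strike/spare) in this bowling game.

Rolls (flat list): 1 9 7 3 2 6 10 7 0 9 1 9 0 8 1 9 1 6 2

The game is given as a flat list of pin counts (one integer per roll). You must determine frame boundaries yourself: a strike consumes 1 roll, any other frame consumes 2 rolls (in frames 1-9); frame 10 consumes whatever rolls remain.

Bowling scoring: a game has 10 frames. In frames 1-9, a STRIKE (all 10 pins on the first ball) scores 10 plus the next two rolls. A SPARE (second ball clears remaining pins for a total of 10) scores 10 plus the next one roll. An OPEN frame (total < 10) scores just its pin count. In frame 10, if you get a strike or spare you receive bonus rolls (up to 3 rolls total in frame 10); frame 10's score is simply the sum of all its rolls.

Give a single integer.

Answer: 8

Derivation:
Frame 1: SPARE (1+9=10). 10 + next roll (7) = 17. Cumulative: 17
Frame 2: SPARE (7+3=10). 10 + next roll (2) = 12. Cumulative: 29
Frame 3: OPEN (2+6=8). Cumulative: 37
Frame 4: STRIKE. 10 + next two rolls (7+0) = 17. Cumulative: 54
Frame 5: OPEN (7+0=7). Cumulative: 61
Frame 6: SPARE (9+1=10). 10 + next roll (9) = 19. Cumulative: 80
Frame 7: OPEN (9+0=9). Cumulative: 89
Frame 8: OPEN (8+1=9). Cumulative: 98
Frame 9: SPARE (9+1=10). 10 + next roll (6) = 16. Cumulative: 114
Frame 10: OPEN. Sum of all frame-10 rolls (6+2) = 8. Cumulative: 122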